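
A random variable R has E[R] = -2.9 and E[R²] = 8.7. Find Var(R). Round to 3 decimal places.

Var(R) = 8.7 − (-2.9)² = 0.29

0.290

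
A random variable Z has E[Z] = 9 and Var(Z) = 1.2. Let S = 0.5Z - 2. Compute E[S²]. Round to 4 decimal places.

E[0.5Z - 2] = 0.5·9 − 2 = 2.5
Var(0.5Z - 2) = (0.5)²·1.2 = 0.3
E[S²] = Var(S) + (E[S])² = 0.3 + (2.5)² = 6.55

6.5500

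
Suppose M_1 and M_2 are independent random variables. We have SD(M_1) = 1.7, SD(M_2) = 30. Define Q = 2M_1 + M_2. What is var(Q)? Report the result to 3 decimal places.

var(M_1) = 2.89, var(M_2) = 900
By independence, var(Q) = (2)²var(M_1) + (1)²var(M_2)
= (2)²·2.89 + (1)²·900 = 911.56

911.560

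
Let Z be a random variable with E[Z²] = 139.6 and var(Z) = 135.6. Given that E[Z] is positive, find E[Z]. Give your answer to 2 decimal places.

2.00

(E[Z])² = E[Z²] − var(Z) = 139.6 − 135.6 = 4
E[Z] = √4 = 2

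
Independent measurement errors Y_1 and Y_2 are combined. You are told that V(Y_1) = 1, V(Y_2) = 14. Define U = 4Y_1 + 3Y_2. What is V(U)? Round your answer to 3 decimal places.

142.000

By independence, V(U) = (4)²V(Y_1) + (3)²V(Y_2)
= (4)²·1 + (3)²·14 = 142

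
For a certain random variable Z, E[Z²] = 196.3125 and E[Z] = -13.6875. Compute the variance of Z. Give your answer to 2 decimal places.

8.96

var(Z) = 196.3125 − (-13.6875)² = 8.96484375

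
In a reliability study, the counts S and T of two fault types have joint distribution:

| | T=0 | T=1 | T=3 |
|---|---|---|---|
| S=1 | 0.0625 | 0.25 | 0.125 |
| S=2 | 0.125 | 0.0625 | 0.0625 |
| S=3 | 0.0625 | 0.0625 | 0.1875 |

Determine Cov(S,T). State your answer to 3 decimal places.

E[S] = 1.875,  E[T] = 1.5
E[ST] = 3
Cov(S,T) = E[ST] − E[S]E[T] = 3 − (1.875)(1.5) = 0.1875

0.188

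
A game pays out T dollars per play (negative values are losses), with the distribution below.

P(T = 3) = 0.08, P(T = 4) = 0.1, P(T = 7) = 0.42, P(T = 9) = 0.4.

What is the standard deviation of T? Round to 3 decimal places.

1.936

E[T] = (3)(0.08) + (4)(0.1) + (7)(0.42) + (9)(0.4) = 7.18
E[T²] = (3)²(0.08) + (4)²(0.1) + (7)²(0.42) + (9)²(0.4) = 55.3
Var(T) = E[T²] − (E[T])² = 55.3 − (7.18)² = 3.7476
σ(T) = √3.7476 ≈ 1.936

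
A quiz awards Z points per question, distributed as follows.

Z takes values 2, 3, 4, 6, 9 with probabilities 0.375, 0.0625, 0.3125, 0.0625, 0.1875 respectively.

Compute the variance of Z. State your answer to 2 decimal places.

E[Z] = (2)(0.375) + (3)(0.0625) + (4)(0.3125) + (6)(0.0625) + (9)(0.1875) = 4.25
E[Z²] = (2)²(0.375) + (3)²(0.0625) + (4)²(0.3125) + (6)²(0.0625) + (9)²(0.1875) = 24.5
V(Z) = E[Z²] − (E[Z])² = 24.5 − (4.25)² = 6.4375

6.44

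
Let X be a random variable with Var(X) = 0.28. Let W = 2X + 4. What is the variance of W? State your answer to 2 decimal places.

1.12

Var(2X + 4) = (2)²·Var(X) = 4·0.28 = 1.12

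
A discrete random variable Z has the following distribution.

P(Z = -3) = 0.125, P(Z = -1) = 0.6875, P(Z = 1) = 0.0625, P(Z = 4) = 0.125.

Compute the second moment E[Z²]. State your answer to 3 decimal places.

3.875

E[Z²] = (-3)²(0.125) + (-1)²(0.6875) + (1)²(0.0625) + (4)²(0.125) = 3.875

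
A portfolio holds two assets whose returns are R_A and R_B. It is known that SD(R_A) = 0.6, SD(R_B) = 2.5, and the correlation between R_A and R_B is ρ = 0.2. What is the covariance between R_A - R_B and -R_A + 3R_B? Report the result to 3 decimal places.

-17.910

V(R_A) = (0.6)² = 0.36;  V(R_B) = (2.5)² = 6.25
Cov(R_A,R_B) = ρ·SD(R_A)·SD(R_B) = 0.2·0.6·2.5 = 0.3
Cov(R_A - R_B, -R_A + 3R_B) = (1)(-1)V(R_A) + (-1)(3)V(R_B) + [(1)(3) + (-1)(-1)]Cov(R_A,R_B)
= -1·0.36 + -3·6.25 + 4·0.3 = -17.91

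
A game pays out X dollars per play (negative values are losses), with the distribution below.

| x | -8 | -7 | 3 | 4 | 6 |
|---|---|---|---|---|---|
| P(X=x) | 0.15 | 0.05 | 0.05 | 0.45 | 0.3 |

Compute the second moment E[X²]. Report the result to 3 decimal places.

30.500

E[X²] = (-8)²(0.15) + (-7)²(0.05) + (3)²(0.05) + (4)²(0.45) + (6)²(0.3) = 30.5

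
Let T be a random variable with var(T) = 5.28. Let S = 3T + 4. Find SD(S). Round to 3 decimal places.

6.893

var(3T + 4) = (3)²·5.28 = 47.52
SD(S) = √47.52 ≈ 6.893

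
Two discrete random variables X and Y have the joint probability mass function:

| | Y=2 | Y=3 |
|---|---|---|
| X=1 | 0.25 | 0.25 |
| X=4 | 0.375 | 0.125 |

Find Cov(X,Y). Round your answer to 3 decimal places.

E[X] = 2.5,  E[Y] = 2.375
E[XY] = 5.75
Cov(X,Y) = E[XY] − E[X]E[Y] = 5.75 − (2.5)(2.375) = -0.1875

-0.188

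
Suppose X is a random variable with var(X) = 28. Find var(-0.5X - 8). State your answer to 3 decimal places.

var(-0.5X - 8) = (-0.5)²·var(X) = 0.25·28 = 7

7.000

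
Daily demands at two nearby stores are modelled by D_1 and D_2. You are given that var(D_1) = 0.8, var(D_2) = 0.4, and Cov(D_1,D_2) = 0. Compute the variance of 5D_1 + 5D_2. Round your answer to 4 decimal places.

30.0000

var(5D_1 + 5D_2) = (5)²·var(D_1) + (5)²·var(D_2) + 2·(5)·(5)·Cov(D_1,D_2)
= 25·0.8 + 25·0.4 + 50·0 = 30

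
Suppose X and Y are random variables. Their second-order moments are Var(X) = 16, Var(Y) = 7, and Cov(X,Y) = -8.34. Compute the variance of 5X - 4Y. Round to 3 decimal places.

Var(5X - 4Y) = (5)²·Var(X) + (-4)²·Var(Y) + 2·(5)·(-4)·Cov(X,Y)
= 25·16 + 16·7 + -40·-8.34 = 845.6

845.600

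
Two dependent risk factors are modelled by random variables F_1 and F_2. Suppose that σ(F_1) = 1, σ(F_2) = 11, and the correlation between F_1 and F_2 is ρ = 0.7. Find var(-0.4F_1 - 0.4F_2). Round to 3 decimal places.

var(F_1) = (1)² = 1;  var(F_2) = (11)² = 121
cov(F_1,F_2) = ρ·σ(F_1)·σ(F_2) = 0.7·1·11 = 7.7
var(-0.4F_1 - 0.4F_2) = (-0.4)²·var(F_1) + (-0.4)²·var(F_2) + 2·(-0.4)·(-0.4)·cov(F_1,F_2)
= 0.16·1 + 0.16·121 + 0.32·7.7 = 21.984

21.984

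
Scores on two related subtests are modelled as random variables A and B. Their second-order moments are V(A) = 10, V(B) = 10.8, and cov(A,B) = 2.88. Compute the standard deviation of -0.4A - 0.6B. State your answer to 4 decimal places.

2.6211

V(-0.4A - 0.6B) = (-0.4)²·V(A) + (-0.6)²·V(B) + 2·(-0.4)·(-0.6)·cov(A,B)
= 0.16·10 + 0.36·10.8 + 0.48·2.88 = 6.8704
sd(-0.4A - 0.6B) = √6.8704 ≈ 2.6211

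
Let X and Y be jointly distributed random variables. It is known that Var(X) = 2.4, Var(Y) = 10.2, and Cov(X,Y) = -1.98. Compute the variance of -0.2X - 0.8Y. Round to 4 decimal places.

5.9904

Var(-0.2X - 0.8Y) = (-0.2)²·Var(X) + (-0.8)²·Var(Y) + 2·(-0.2)·(-0.8)·Cov(X,Y)
= 0.04·2.4 + 0.64·10.2 + 0.32·-1.98 = 5.9904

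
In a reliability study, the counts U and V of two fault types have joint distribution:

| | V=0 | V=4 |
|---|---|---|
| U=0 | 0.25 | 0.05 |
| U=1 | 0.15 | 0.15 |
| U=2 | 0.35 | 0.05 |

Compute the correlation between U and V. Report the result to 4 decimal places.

-0.0695

E[U] = 1.1,  E[V] = 1
E[UV] = 1
Cov(U,V) = E[UV] − E[U]E[V] = 1 − (1.1)(1) = -0.1
Var(U) = 0.69,  Var(V) = 3
ρ = -0.1 / √(0.69·3) ≈ -0.0695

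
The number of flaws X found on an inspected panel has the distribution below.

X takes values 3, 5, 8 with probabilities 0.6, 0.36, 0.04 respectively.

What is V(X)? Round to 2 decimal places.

E[X] = (3)(0.6) + (5)(0.36) + (8)(0.04) = 3.92
E[X²] = (3)²(0.6) + (5)²(0.36) + (8)²(0.04) = 16.96
V(X) = E[X²] − (E[X])² = 16.96 − (3.92)² = 1.5936

1.59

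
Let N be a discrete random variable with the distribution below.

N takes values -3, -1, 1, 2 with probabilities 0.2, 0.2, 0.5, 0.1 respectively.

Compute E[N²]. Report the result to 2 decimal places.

E[N²] = (-3)²(0.2) + (-1)²(0.2) + (1)²(0.5) + (2)²(0.1) = 2.9

2.90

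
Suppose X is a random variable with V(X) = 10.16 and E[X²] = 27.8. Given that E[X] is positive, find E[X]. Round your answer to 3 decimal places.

4.200

(E[X])² = E[X²] − V(X) = 27.8 − 10.16 = 17.64
E[X] = √17.64 = 4.2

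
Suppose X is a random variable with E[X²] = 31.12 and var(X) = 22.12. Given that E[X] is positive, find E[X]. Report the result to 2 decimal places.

3.00

(E[X])² = E[X²] − var(X) = 31.12 − 22.12 = 9
E[X] = √9 = 3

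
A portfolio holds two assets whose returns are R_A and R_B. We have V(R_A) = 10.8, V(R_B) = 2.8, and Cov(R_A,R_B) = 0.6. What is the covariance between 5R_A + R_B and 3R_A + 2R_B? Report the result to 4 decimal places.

175.4000

Cov(5R_A + R_B, 3R_A + 2R_B) = (5)(3)V(R_A) + (1)(2)V(R_B) + [(5)(2) + (1)(3)]Cov(R_A,R_B)
= 15·10.8 + 2·2.8 + 13·0.6 = 175.4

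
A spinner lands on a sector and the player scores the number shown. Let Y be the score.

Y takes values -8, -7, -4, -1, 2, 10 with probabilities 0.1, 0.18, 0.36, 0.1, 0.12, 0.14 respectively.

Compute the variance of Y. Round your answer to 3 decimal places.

E[Y] = (-8)(0.1) + (-7)(0.18) + (-4)(0.36) + (-1)(0.1) + (2)(0.12) + (10)(0.14) = -1.96
E[Y²] = (-8)²(0.1) + (-7)²(0.18) + (-4)²(0.36) + (-1)²(0.1) + (2)²(0.12) + (10)²(0.14) = 35.56
Var(Y) = E[Y²] − (E[Y])² = 35.56 − (-1.96)² = 31.7184

31.718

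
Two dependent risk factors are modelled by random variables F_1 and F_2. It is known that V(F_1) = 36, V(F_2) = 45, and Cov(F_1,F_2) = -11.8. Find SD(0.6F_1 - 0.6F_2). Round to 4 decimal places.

6.1364

V(0.6F_1 - 0.6F_2) = (0.6)²·V(F_1) + (-0.6)²·V(F_2) + 2·(0.6)·(-0.6)·Cov(F_1,F_2)
= 0.36·36 + 0.36·45 + -0.72·-11.8 = 37.656
SD(0.6F_1 - 0.6F_2) = √37.656 ≈ 6.1364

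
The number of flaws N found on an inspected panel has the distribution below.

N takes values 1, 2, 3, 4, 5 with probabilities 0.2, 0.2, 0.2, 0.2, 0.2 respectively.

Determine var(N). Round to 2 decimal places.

E[N] = (1)(0.2) + (2)(0.2) + (3)(0.2) + (4)(0.2) + (5)(0.2) = 3
E[N²] = (1)²(0.2) + (2)²(0.2) + (3)²(0.2) + (4)²(0.2) + (5)²(0.2) = 11
var(N) = E[N²] − (E[N])² = 11 − (3)² = 2

2.00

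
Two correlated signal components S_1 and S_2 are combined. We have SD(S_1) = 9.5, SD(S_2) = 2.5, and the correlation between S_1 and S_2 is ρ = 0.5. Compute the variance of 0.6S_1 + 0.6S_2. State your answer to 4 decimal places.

43.2900

Var(S_1) = (9.5)² = 90.25;  Var(S_2) = (2.5)² = 6.25
Cov(S_1,S_2) = ρ·SD(S_1)·SD(S_2) = 0.5·9.5·2.5 = 11.875
Var(0.6S_1 + 0.6S_2) = (0.6)²·Var(S_1) + (0.6)²·Var(S_2) + 2·(0.6)·(0.6)·Cov(S_1,S_2)
= 0.36·90.25 + 0.36·6.25 + 0.72·11.875 = 43.29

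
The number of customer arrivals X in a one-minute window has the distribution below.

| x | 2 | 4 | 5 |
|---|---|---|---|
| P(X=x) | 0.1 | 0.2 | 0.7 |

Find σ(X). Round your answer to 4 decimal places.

E[X] = (2)(0.1) + (4)(0.2) + (5)(0.7) = 4.5
E[X²] = (2)²(0.1) + (4)²(0.2) + (5)²(0.7) = 21.1
Var(X) = E[X²] − (E[X])² = 21.1 − (4.5)² = 0.85
σ(X) = √0.85 ≈ 0.9220

0.9220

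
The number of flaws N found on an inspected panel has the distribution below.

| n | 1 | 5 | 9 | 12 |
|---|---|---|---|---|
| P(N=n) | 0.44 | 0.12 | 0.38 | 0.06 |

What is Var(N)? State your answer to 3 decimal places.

E[N] = (1)(0.44) + (5)(0.12) + (9)(0.38) + (12)(0.06) = 5.18
E[N²] = (1)²(0.44) + (5)²(0.12) + (9)²(0.38) + (12)²(0.06) = 42.86
Var(N) = E[N²] − (E[N])² = 42.86 − (5.18)² = 16.0276

16.028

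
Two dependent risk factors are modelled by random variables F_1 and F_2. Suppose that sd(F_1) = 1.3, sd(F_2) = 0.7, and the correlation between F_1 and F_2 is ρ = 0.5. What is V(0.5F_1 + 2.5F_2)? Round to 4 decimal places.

V(F_1) = (1.3)² = 1.69;  V(F_2) = (0.7)² = 0.49
Cov(F_1,F_2) = ρ·sd(F_1)·sd(F_2) = 0.5·1.3·0.7 = 0.455
V(0.5F_1 + 2.5F_2) = (0.5)²·V(F_1) + (2.5)²·V(F_2) + 2·(0.5)·(2.5)·Cov(F_1,F_2)
= 0.25·1.69 + 6.25·0.49 + 2.5·0.455 = 4.6225

4.6225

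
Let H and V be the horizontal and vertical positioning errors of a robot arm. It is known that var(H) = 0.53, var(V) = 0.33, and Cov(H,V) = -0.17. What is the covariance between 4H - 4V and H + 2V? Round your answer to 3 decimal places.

-1.200

Cov(4H - 4V, H + 2V) = (4)(1)var(H) + (-4)(2)var(V) + [(4)(2) + (-4)(1)]Cov(H,V)
= 4·0.53 + -8·0.33 + 4·-0.17 = -1.2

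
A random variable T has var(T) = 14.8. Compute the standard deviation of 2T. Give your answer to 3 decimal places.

var(2T) = (2)²·14.8 = 59.2
SD(2T) = √59.2 ≈ 7.694

7.694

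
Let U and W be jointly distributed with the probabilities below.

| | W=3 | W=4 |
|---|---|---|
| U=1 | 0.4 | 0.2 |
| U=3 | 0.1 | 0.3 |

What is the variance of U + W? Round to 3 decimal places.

1.610

E[U] = 1.8,  E[W] = 3.5,  E[UW] = 6.5
Var(U) = 4.2 − (1.8)² = 0.96;  Var(W) = 12.5 − (3.5)² = 0.25
cov(U,W) = 6.5 − (1.8)(3.5) = 0.2
Var(U + W) = (1)²·0.96 + (1)²·0.25 + 2·(1)·(1)·0.2 = 1.61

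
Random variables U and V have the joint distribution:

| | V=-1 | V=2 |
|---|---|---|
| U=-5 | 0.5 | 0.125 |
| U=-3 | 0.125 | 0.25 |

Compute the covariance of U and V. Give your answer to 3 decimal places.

E[U] = -4.25,  E[V] = 0.125
E[UV] = 0.125
Cov(U,V) = E[UV] − E[U]E[V] = 0.125 − (-4.25)(0.125) = 0.65625

0.656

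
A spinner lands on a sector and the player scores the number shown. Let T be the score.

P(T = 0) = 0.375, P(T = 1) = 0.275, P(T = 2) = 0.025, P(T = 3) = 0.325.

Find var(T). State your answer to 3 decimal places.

E[T] = (0)(0.375) + (1)(0.275) + (2)(0.025) + (3)(0.325) = 1.3
E[T²] = (0)²(0.375) + (1)²(0.275) + (2)²(0.025) + (3)²(0.325) = 3.3
var(T) = E[T²] − (E[T])² = 3.3 − (1.3)² = 1.61

1.610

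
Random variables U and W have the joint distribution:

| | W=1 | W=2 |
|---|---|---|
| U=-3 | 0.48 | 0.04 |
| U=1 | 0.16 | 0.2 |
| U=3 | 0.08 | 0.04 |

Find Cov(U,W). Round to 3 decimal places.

0.435

E[U] = -0.84,  E[W] = 1.28
E[UW] = -0.64
Cov(U,W) = E[UW] − E[U]E[W] = -0.64 − (-0.84)(1.28) = 0.4352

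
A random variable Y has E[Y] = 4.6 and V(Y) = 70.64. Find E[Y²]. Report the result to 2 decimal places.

E[Y²] = V(Y) + (E[Y])² = 70.64 + (4.6)² = 91.8

91.80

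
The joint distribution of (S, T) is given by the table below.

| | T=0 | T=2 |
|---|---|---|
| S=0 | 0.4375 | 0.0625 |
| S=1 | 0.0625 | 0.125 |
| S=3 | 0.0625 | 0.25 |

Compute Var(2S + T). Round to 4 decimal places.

E[S] = 1.125,  E[T] = 0.875,  E[ST] = 1.75
Var(S) = 3 − (1.125)² = 1.734375;  Var(T) = 1.75 − (0.875)² = 0.984375
Cov(S,T) = 1.75 − (1.125)(0.875) = 0.765625
Var(2S + T) = (2)²·1.734375 + (1)²·0.984375 + 2·(2)·(1)·0.765625 = 10.984375

10.9844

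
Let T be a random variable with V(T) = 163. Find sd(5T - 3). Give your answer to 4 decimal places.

V(5T - 3) = (5)²·163 = 4075
sd(5T - 3) = √4075 ≈ 63.8357

63.8357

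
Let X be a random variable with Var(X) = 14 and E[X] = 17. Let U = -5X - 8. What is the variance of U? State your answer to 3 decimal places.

Var(-5X - 8) = (-5)²·Var(X) = 25·14 = 350

350.000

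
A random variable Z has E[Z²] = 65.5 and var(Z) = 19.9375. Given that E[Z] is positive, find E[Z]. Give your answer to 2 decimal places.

(E[Z])² = E[Z²] − var(Z) = 65.5 − 19.9375 = 45.5625
E[Z] = √45.5625 = 6.75

6.75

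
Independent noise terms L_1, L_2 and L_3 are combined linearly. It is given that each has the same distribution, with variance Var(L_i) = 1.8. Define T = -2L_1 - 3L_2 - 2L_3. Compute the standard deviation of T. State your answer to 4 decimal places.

By independence, Var(T) = (-2)²Var(L_1) + (-3)²Var(L_2) + (-2)²Var(L_3)
= (-2)²·1.8 + (-3)²·1.8 + (-2)²·1.8 = 30.6
SD(T) = √30.6 ≈ 5.5317

5.5317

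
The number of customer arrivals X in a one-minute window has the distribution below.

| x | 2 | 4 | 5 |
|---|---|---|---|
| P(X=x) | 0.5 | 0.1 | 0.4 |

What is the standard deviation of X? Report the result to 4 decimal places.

1.4283

E[X] = (2)(0.5) + (4)(0.1) + (5)(0.4) = 3.4
E[X²] = (2)²(0.5) + (4)²(0.1) + (5)²(0.4) = 13.6
var(X) = E[X²] − (E[X])² = 13.6 − (3.4)² = 2.04
SD(X) = √2.04 ≈ 1.4283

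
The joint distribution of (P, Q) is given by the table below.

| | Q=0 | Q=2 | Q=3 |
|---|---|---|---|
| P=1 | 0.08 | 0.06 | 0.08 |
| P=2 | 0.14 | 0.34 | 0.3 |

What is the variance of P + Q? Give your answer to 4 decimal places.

E[P] = 1.78,  E[Q] = 1.94,  E[PQ] = 3.52
var(P) = 3.34 − (1.78)² = 0.1716;  var(Q) = 5.02 − (1.94)² = 1.2564
cov(P,Q) = 3.52 − (1.78)(1.94) = 0.0668
var(P + Q) = (1)²·0.1716 + (1)²·1.2564 + 2·(1)·(1)·0.0668 = 1.5616

1.5616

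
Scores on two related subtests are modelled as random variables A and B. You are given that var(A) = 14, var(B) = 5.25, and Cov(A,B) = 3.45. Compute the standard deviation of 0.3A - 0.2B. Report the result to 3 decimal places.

var(0.3A - 0.2B) = (0.3)²·var(A) + (-0.2)²·var(B) + 2·(0.3)·(-0.2)·Cov(A,B)
= 0.09·14 + 0.04·5.25 + -0.12·3.45 = 1.056
SD(0.3A - 0.2B) = √1.056 ≈ 1.028

1.028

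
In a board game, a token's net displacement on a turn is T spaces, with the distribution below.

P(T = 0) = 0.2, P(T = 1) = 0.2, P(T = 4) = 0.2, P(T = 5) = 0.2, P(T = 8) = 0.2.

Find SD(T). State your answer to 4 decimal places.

2.8705

E[T] = (0)(0.2) + (1)(0.2) + (4)(0.2) + (5)(0.2) + (8)(0.2) = 3.6
E[T²] = (0)²(0.2) + (1)²(0.2) + (4)²(0.2) + (5)²(0.2) + (8)²(0.2) = 21.2
Var(T) = E[T²] − (E[T])² = 21.2 − (3.6)² = 8.24
SD(T) = √8.24 ≈ 2.8705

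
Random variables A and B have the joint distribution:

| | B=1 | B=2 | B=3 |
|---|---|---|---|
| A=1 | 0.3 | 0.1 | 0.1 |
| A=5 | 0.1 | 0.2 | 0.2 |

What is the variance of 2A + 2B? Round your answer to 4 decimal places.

23.5600

E[A] = 3,  E[B] = 1.9,  E[AB] = 6.3
var(A) = 13 − (3)² = 4;  var(B) = 4.3 − (1.9)² = 0.69
Cov(A,B) = 6.3 − (3)(1.9) = 0.6
var(2A + 2B) = (2)²·4 + (2)²·0.69 + 2·(2)·(2)·0.6 = 23.56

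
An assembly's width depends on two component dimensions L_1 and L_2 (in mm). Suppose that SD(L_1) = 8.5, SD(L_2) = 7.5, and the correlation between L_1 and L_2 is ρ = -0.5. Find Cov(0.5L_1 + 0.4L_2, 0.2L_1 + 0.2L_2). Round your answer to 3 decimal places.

Var(L_1) = (8.5)² = 72.25;  Var(L_2) = (7.5)² = 56.25
Cov(L_1,L_2) = ρ·SD(L_1)·SD(L_2) = -0.5·8.5·7.5 = -31.875
Cov(0.5L_1 + 0.4L_2, 0.2L_1 + 0.2L_2) = (0.5)(0.2)Var(L_1) + (0.4)(0.2)Var(L_2) + [(0.5)(0.2) + (0.4)(0.2)]Cov(L_1,L_2)
= 0.1·72.25 + 0.08·56.25 + 0.18·-31.875 = 5.9875

5.988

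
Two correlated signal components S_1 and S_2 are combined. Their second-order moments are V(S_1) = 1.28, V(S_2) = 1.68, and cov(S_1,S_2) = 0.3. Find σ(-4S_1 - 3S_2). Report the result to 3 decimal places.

6.542

V(-4S_1 - 3S_2) = (-4)²·V(S_1) + (-3)²·V(S_2) + 2·(-4)·(-3)·cov(S_1,S_2)
= 16·1.28 + 9·1.68 + 24·0.3 = 42.8
σ(-4S_1 - 3S_2) = √42.8 ≈ 6.542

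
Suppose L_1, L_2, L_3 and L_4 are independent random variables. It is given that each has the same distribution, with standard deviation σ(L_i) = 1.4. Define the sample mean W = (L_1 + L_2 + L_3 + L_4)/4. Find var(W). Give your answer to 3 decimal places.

var(L_i) = (1.4)² = 1.96
By independence, var(W) = (0.25)²var(L_1) + (0.25)²var(L_2) + (0.25)²var(L_3) + (0.25)²var(L_4)
= (0.25)²·1.96 + (0.25)²·1.96 + (0.25)²·1.96 + (0.25)²·1.96 = 0.49

0.490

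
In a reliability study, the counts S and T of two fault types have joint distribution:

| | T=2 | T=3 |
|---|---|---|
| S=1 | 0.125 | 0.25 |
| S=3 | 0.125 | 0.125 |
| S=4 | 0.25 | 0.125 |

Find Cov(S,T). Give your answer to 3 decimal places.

E[S] = 2.625,  E[T] = 2.5
E[ST] = 6.375
Cov(S,T) = E[ST] − E[S]E[T] = 6.375 − (2.625)(2.5) = -0.1875

-0.188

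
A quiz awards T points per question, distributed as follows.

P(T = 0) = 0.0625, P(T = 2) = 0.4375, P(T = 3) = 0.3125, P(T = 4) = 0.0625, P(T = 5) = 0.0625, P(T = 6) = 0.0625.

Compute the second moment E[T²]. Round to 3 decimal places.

9.375

E[T²] = (0)²(0.0625) + (2)²(0.4375) + (3)²(0.3125) + (4)²(0.0625) + (5)²(0.0625) + (6)²(0.0625) = 9.375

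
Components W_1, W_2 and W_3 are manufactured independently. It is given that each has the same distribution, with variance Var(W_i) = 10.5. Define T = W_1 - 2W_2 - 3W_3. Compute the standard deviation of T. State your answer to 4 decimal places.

By independence, Var(T) = (1)²Var(W_1) + (-2)²Var(W_2) + (-3)²Var(W_3)
= (1)²·10.5 + (-2)²·10.5 + (-3)²·10.5 = 147
SD(T) = √147 ≈ 12.1244

12.1244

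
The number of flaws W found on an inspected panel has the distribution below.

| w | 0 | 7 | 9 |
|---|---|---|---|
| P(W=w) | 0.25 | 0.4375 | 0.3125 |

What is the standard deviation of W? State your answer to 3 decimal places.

3.498

E[W] = (0)(0.25) + (7)(0.4375) + (9)(0.3125) = 5.875
E[W²] = (0)²(0.25) + (7)²(0.4375) + (9)²(0.3125) = 46.75
Var(W) = E[W²] − (E[W])² = 46.75 − (5.875)² = 12.234375
σ(W) = √12.234375 ≈ 3.498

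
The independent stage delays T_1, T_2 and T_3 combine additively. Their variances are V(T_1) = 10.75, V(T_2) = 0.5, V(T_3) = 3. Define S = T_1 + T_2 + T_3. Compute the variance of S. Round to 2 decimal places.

14.25

By independence, V(S) = (1)²V(T_1) + (1)²V(T_2) + (1)²V(T_3)
= (1)²·10.75 + (1)²·0.5 + (1)²·3 = 14.25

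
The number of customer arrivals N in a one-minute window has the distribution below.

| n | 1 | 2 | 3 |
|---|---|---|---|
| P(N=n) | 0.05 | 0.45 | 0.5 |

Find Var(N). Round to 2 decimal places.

0.35

E[N] = (1)(0.05) + (2)(0.45) + (3)(0.5) = 2.45
E[N²] = (1)²(0.05) + (2)²(0.45) + (3)²(0.5) = 6.35
Var(N) = E[N²] − (E[N])² = 6.35 − (2.45)² = 0.3475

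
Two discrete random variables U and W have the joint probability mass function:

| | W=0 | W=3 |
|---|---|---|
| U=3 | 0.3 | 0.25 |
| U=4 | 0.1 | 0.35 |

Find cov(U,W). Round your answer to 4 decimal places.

0.2400

E[U] = 3.45,  E[W] = 1.8
E[UW] = 6.45
cov(U,W) = E[UW] − E[U]E[W] = 6.45 − (3.45)(1.8) = 0.24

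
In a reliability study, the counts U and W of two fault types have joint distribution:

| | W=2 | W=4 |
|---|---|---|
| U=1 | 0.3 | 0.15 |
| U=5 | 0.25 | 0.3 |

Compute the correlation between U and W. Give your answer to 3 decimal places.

0.212

E[U] = 3.2,  E[W] = 2.9
E[UW] = 9.7
Cov(U,W) = E[UW] − E[U]E[W] = 9.7 − (3.2)(2.9) = 0.42
Var(U) = 3.96,  Var(W) = 0.99
ρ = 0.42 / √(3.96·0.99) ≈ 0.212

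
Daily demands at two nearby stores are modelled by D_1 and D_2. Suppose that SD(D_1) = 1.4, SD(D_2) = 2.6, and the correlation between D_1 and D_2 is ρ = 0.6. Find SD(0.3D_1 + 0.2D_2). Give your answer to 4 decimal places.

0.8420

Var(D_1) = (1.4)² = 1.96;  Var(D_2) = (2.6)² = 6.76
Cov(D_1,D_2) = ρ·SD(D_1)·SD(D_2) = 0.6·1.4·2.6 = 2.184
Var(0.3D_1 + 0.2D_2) = (0.3)²·Var(D_1) + (0.2)²·Var(D_2) + 2·(0.3)·(0.2)·Cov(D_1,D_2)
= 0.09·1.96 + 0.04·6.76 + 0.12·2.184 = 0.70888
SD(0.3D_1 + 0.2D_2) = √0.70888 ≈ 0.8420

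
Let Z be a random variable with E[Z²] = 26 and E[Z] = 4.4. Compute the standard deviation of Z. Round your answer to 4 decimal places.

var(Z) = 26 − (4.4)² = 6.64
SD(Z) = √6.64 ≈ 2.5768

2.5768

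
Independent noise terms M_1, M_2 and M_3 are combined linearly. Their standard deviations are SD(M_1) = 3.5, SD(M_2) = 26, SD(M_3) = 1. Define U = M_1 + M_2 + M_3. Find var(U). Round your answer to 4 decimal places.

var(M_1) = 12.25, var(M_2) = 676, var(M_3) = 1
By independence, var(U) = (1)²var(M_1) + (1)²var(M_2) + (1)²var(M_3)
= (1)²·12.25 + (1)²·676 + (1)²·1 = 689.25

689.2500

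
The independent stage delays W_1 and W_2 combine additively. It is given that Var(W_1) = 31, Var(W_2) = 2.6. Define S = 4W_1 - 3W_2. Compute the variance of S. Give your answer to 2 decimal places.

By independence, Var(S) = (4)²Var(W_1) + (-3)²Var(W_2)
= (4)²·31 + (-3)²·2.6 = 519.4

519.40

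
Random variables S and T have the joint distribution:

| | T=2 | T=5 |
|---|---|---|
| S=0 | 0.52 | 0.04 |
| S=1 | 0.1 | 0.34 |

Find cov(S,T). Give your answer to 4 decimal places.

E[S] = 0.44,  E[T] = 3.14
E[ST] = 1.9
cov(S,T) = E[ST] − E[S]E[T] = 1.9 − (0.44)(3.14) = 0.5184

0.5184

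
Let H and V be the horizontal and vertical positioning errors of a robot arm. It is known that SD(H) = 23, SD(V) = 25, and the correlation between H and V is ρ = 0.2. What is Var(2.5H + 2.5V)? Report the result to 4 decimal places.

Var(H) = (23)² = 529;  Var(V) = (25)² = 625
Cov(H,V) = ρ·SD(H)·SD(V) = 0.2·23·25 = 115
Var(2.5H + 2.5V) = (2.5)²·Var(H) + (2.5)²·Var(V) + 2·(2.5)·(2.5)·Cov(H,V)
= 6.25·529 + 6.25·625 + 12.5·115 = 8650

8650.0000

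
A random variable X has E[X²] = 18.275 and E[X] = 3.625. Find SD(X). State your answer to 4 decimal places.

2.2659

Var(X) = 18.275 − (3.625)² = 5.134375
SD(X) = √5.134375 ≈ 2.2659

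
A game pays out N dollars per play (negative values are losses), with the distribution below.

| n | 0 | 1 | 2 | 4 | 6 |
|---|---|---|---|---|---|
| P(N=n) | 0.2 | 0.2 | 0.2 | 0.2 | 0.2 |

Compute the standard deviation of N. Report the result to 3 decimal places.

2.154

E[N] = (0)(0.2) + (1)(0.2) + (2)(0.2) + (4)(0.2) + (6)(0.2) = 2.6
E[N²] = (0)²(0.2) + (1)²(0.2) + (2)²(0.2) + (4)²(0.2) + (6)²(0.2) = 11.4
Var(N) = E[N²] − (E[N])² = 11.4 − (2.6)² = 4.64
SD(N) = √4.64 ≈ 2.154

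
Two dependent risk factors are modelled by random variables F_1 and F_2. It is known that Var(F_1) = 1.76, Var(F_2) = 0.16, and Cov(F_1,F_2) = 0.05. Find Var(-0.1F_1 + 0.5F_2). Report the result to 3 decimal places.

0.053

Var(-0.1F_1 + 0.5F_2) = (-0.1)²·Var(F_1) + (0.5)²·Var(F_2) + 2·(-0.1)·(0.5)·Cov(F_1,F_2)
= 0.01·1.76 + 0.25·0.16 + -0.1·0.05 = 0.0526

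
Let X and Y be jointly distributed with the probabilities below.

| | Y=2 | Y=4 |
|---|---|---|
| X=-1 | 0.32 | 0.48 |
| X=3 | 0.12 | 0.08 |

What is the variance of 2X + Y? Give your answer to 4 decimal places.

10.2016

E[X] = -0.2,  E[Y] = 3.12,  E[XY] = -0.88
V(X) = 2.6 − (-0.2)² = 2.56;  V(Y) = 10.72 − (3.12)² = 0.9856
Cov(X,Y) = -0.88 − (-0.2)(3.12) = -0.256
V(2X + Y) = (2)²·2.56 + (1)²·0.9856 + 2·(2)·(1)·-0.256 = 10.2016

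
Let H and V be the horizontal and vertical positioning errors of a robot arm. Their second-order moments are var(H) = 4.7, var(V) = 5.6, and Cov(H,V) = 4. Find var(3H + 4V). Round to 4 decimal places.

var(3H + 4V) = (3)²·var(H) + (4)²·var(V) + 2·(3)·(4)·Cov(H,V)
= 9·4.7 + 16·5.6 + 24·4 = 227.9

227.9000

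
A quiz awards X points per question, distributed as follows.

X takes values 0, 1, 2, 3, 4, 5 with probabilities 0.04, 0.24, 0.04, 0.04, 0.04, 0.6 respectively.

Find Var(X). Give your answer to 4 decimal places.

3.4400

E[X] = (0)(0.04) + (1)(0.24) + (2)(0.04) + (3)(0.04) + (4)(0.04) + (5)(0.6) = 3.6
E[X²] = (0)²(0.04) + (1)²(0.24) + (2)²(0.04) + (3)²(0.04) + (4)²(0.04) + (5)²(0.6) = 16.4
Var(X) = E[X²] − (E[X])² = 16.4 − (3.6)² = 3.44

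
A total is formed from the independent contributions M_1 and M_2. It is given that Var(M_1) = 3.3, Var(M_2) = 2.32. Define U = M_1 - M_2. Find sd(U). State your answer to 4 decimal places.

By independence, Var(U) = (1)²Var(M_1) + (-1)²Var(M_2)
= (1)²·3.3 + (-1)²·2.32 = 5.62
sd(U) = √5.62 ≈ 2.3707

2.3707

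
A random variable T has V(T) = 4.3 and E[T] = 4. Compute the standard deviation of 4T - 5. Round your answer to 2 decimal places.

V(4T - 5) = (4)²·4.3 = 68.8
sd(4T - 5) = √68.8 ≈ 8.29

8.29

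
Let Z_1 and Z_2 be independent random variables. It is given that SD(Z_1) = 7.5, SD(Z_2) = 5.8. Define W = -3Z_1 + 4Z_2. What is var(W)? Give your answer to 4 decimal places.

var(Z_1) = 56.25, var(Z_2) = 33.64
By independence, var(W) = (-3)²var(Z_1) + (4)²var(Z_2)
= (-3)²·56.25 + (4)²·33.64 = 1044.49

1044.4900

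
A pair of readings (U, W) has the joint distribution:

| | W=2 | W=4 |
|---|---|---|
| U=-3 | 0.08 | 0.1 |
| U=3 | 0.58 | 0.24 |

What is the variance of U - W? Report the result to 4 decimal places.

7.1424

E[U] = 1.92,  E[W] = 2.68,  E[UW] = 4.68
Var(U) = 9 − (1.92)² = 5.3136;  Var(W) = 8.08 − (2.68)² = 0.8976
Cov(U,W) = 4.68 − (1.92)(2.68) = -0.4656
Var(U - W) = (1)²·5.3136 + (-1)²·0.8976 + 2·(1)·(-1)·-0.4656 = 7.1424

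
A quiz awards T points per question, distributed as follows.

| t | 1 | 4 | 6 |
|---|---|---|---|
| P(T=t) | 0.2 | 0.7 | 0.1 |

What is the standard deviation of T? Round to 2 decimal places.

E[T] = (1)(0.2) + (4)(0.7) + (6)(0.1) = 3.6
E[T²] = (1)²(0.2) + (4)²(0.7) + (6)²(0.1) = 15
V(T) = E[T²] − (E[T])² = 15 − (3.6)² = 2.04
σ(T) = √2.04 ≈ 1.43

1.43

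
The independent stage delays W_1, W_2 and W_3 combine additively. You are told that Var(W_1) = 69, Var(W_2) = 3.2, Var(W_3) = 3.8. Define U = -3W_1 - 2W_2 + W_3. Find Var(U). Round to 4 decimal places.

637.6000

By independence, Var(U) = (-3)²Var(W_1) + (-2)²Var(W_2) + (1)²Var(W_3)
= (-3)²·69 + (-2)²·3.2 + (1)²·3.8 = 637.6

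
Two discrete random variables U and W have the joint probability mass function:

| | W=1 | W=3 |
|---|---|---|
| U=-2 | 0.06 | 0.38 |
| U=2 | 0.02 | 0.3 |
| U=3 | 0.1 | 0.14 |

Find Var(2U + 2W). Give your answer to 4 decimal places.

20.1024

E[U] = 0.48,  E[W] = 2.64,  E[UW] = 1
Var(U) = 5.2 − (0.48)² = 4.9696;  Var(W) = 7.56 − (2.64)² = 0.5904
cov(U,W) = 1 − (0.48)(2.64) = -0.2672
Var(2U + 2W) = (2)²·4.9696 + (2)²·0.5904 + 2·(2)·(2)·-0.2672 = 20.1024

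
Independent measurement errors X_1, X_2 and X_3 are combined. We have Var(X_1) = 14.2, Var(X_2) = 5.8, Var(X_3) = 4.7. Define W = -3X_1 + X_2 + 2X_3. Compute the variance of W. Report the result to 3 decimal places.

By independence, Var(W) = (-3)²Var(X_1) + (1)²Var(X_2) + (2)²Var(X_3)
= (-3)²·14.2 + (1)²·5.8 + (2)²·4.7 = 152.4

152.400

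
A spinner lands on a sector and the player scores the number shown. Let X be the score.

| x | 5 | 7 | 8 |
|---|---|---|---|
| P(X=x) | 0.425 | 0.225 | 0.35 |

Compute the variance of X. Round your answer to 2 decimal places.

E[X] = (5)(0.425) + (7)(0.225) + (8)(0.35) = 6.5
E[X²] = (5)²(0.425) + (7)²(0.225) + (8)²(0.35) = 44.05
V(X) = E[X²] − (E[X])² = 44.05 − (6.5)² = 1.8

1.80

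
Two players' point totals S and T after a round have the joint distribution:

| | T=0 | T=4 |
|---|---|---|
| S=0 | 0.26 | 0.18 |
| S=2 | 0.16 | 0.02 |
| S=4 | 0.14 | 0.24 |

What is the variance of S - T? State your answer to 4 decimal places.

5.8256

E[S] = 1.88,  E[T] = 1.76,  E[ST] = 4
var(S) = 6.8 − (1.88)² = 3.2656;  var(T) = 7.04 − (1.76)² = 3.9424
Cov(S,T) = 4 − (1.88)(1.76) = 0.6912
var(S - T) = (1)²·3.2656 + (-1)²·3.9424 + 2·(1)·(-1)·0.6912 = 5.8256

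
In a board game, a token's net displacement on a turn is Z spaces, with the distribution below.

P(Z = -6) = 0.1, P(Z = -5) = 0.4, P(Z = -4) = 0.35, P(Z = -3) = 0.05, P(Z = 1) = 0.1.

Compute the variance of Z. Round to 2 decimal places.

3.35

E[Z] = (-6)(0.1) + (-5)(0.4) + (-4)(0.35) + (-3)(0.05) + (1)(0.1) = -4.05
E[Z²] = (-6)²(0.1) + (-5)²(0.4) + (-4)²(0.35) + (-3)²(0.05) + (1)²(0.1) = 19.75
V(Z) = E[Z²] − (E[Z])² = 19.75 − (-4.05)² = 3.3475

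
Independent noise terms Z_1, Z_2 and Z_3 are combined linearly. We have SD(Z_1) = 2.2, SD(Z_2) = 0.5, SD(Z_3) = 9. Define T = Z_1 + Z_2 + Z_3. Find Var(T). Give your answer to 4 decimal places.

Var(Z_1) = 4.84, Var(Z_2) = 0.25, Var(Z_3) = 81
By independence, Var(T) = (1)²Var(Z_1) + (1)²Var(Z_2) + (1)²Var(Z_3)
= (1)²·4.84 + (1)²·0.25 + (1)²·81 = 86.09

86.0900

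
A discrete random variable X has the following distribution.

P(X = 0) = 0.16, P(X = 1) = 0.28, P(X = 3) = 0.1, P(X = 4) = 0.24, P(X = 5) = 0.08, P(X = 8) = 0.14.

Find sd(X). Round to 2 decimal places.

E[X] = (0)(0.16) + (1)(0.28) + (3)(0.1) + (4)(0.24) + (5)(0.08) + (8)(0.14) = 3.06
E[X²] = (0)²(0.16) + (1)²(0.28) + (3)²(0.1) + (4)²(0.24) + (5)²(0.08) + (8)²(0.14) = 15.98
Var(X) = E[X²] − (E[X])² = 15.98 − (3.06)² = 6.6164
sd(X) = √6.6164 ≈ 2.57

2.57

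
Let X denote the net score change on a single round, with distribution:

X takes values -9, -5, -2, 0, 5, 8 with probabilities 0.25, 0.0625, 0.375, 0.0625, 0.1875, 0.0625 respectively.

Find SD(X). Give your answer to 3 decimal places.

5.337

E[X] = (-9)(0.25) + (-5)(0.0625) + (-2)(0.375) + (0)(0.0625) + (5)(0.1875) + (8)(0.0625) = -1.875
E[X²] = (-9)²(0.25) + (-5)²(0.0625) + (-2)²(0.375) + (0)²(0.0625) + (5)²(0.1875) + (8)²(0.0625) = 32
Var(X) = E[X²] − (E[X])² = 32 − (-1.875)² = 28.484375
SD(X) = √28.484375 ≈ 5.337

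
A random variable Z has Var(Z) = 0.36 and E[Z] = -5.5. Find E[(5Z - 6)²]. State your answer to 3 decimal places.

E[5Z - 6] = 5·-5.5 − 6 = -33.5
Var(5Z - 6) = (5)²·0.36 = 9
E[(5Z - 6)²] = Var((5Z - 6)) + (E[(5Z - 6)])² = 9 + (-33.5)² = 1131.25

1131.250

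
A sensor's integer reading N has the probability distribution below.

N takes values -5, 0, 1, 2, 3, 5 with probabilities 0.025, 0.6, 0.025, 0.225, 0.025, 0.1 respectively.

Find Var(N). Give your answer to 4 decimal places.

E[N] = (-5)(0.025) + (0)(0.6) + (1)(0.025) + (2)(0.225) + (3)(0.025) + (5)(0.1) = 0.925
E[N²] = (-5)²(0.025) + (0)²(0.6) + (1)²(0.025) + (2)²(0.225) + (3)²(0.025) + (5)²(0.1) = 4.275
Var(N) = E[N²] − (E[N])² = 4.275 − (0.925)² = 3.419375

3.4194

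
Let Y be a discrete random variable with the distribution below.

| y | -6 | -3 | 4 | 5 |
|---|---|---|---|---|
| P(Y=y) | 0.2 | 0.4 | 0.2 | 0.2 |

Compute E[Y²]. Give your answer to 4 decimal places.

19.0000

E[Y²] = (-6)²(0.2) + (-3)²(0.4) + (4)²(0.2) + (5)²(0.2) = 19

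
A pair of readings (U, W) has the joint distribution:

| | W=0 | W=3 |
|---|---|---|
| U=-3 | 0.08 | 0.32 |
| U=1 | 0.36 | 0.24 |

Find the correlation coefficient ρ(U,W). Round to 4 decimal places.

E[U] = -0.6,  E[W] = 1.68
E[UW] = -2.16
Cov(U,W) = E[UW] − E[U]E[W] = -2.16 − (-0.6)(1.68) = -1.152
var(U) = 3.84,  var(W) = 2.2176
ρ = -1.152 / √(3.84·2.2176) ≈ -0.3948

-0.3948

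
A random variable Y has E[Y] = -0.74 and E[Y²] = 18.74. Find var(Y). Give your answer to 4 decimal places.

var(Y) = 18.74 − (-0.74)² = 18.1924

18.1924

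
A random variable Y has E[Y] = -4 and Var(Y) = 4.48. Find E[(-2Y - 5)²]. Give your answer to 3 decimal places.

26.920

E[-2Y - 5] = -2·-4 − 5 = 3
Var(-2Y - 5) = (-2)²·4.48 = 17.92
E[(-2Y - 5)²] = Var((-2Y - 5)) + (E[(-2Y - 5)])² = 17.92 + (3)² = 26.92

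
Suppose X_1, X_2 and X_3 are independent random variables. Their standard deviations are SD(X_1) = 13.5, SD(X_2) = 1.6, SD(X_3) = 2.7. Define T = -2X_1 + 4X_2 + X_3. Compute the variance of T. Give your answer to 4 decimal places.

Var(X_1) = 182.25, Var(X_2) = 2.56, Var(X_3) = 7.29
By independence, Var(T) = (-2)²Var(X_1) + (4)²Var(X_2) + (1)²Var(X_3)
= (-2)²·182.25 + (4)²·2.56 + (1)²·7.29 = 777.25

777.2500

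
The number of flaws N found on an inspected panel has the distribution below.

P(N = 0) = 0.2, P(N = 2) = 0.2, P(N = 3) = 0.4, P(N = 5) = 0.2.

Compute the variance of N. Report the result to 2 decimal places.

E[N] = (0)(0.2) + (2)(0.2) + (3)(0.4) + (5)(0.2) = 2.6
E[N²] = (0)²(0.2) + (2)²(0.2) + (3)²(0.4) + (5)²(0.2) = 9.4
Var(N) = E[N²] − (E[N])² = 9.4 − (2.6)² = 2.64

2.64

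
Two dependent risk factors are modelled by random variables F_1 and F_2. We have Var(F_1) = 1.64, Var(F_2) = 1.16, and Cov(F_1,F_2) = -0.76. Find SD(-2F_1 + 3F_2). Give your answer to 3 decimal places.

Var(-2F_1 + 3F_2) = (-2)²·Var(F_1) + (3)²·Var(F_2) + 2·(-2)·(3)·Cov(F_1,F_2)
= 4·1.64 + 9·1.16 + -12·-0.76 = 26.12
SD(-2F_1 + 3F_2) = √26.12 ≈ 5.111

5.111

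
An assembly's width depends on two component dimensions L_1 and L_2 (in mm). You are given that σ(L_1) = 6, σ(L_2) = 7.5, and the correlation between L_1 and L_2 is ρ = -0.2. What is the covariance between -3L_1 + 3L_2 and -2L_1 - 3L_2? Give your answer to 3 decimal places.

-317.250

Var(L_1) = (6)² = 36;  Var(L_2) = (7.5)² = 56.25
Cov(L_1,L_2) = ρ·σ(L_1)·σ(L_2) = -0.2·6·7.5 = -9
Cov(-3L_1 + 3L_2, -2L_1 - 3L_2) = (-3)(-2)Var(L_1) + (3)(-3)Var(L_2) + [(-3)(-3) + (3)(-2)]Cov(L_1,L_2)
= 6·36 + -9·56.25 + 3·-9 = -317.25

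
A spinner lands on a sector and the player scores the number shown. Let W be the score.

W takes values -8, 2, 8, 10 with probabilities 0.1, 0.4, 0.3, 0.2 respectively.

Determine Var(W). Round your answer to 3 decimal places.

E[W] = (-8)(0.1) + (2)(0.4) + (8)(0.3) + (10)(0.2) = 4.4
E[W²] = (-8)²(0.1) + (2)²(0.4) + (8)²(0.3) + (10)²(0.2) = 47.2
Var(W) = E[W²] − (E[W])² = 47.2 − (4.4)² = 27.84

27.840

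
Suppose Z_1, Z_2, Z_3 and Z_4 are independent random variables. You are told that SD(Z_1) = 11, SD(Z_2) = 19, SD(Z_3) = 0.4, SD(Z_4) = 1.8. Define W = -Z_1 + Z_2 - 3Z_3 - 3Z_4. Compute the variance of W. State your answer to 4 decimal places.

512.6000

V(Z_1) = 121, V(Z_2) = 361, V(Z_3) = 0.16, V(Z_4) = 3.24
By independence, V(W) = (-1)²V(Z_1) + (1)²V(Z_2) + (-3)²V(Z_3) + (-3)²V(Z_4)
= (-1)²·121 + (1)²·361 + (-3)²·0.16 + (-3)²·3.24 = 512.6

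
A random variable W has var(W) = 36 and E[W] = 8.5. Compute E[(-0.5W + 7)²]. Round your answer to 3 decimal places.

16.563

E[-0.5W + 7] = -0.5·8.5 + 7 = 2.75
var(-0.5W + 7) = (-0.5)²·36 = 9
E[(-0.5W + 7)²] = var((-0.5W + 7)) + (E[(-0.5W + 7)])² = 9 + (2.75)² = 16.5625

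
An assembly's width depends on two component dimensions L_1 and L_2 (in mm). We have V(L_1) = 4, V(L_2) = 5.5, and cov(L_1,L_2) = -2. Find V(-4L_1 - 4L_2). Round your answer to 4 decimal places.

V(-4L_1 - 4L_2) = (-4)²·V(L_1) + (-4)²·V(L_2) + 2·(-4)·(-4)·cov(L_1,L_2)
= 16·4 + 16·5.5 + 32·-2 = 88

88.0000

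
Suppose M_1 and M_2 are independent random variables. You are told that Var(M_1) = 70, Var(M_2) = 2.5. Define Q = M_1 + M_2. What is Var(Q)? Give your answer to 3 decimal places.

72.500

By independence, Var(Q) = (1)²Var(M_1) + (1)²Var(M_2)
= (1)²·70 + (1)²·2.5 = 72.5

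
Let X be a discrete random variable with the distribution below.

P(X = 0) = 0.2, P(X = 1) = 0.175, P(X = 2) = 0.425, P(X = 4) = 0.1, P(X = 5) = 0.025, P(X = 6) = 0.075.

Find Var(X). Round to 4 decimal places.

E[X] = (0)(0.2) + (1)(0.175) + (2)(0.425) + (4)(0.1) + (5)(0.025) + (6)(0.075) = 2
E[X²] = (0)²(0.2) + (1)²(0.175) + (2)²(0.425) + (4)²(0.1) + (5)²(0.025) + (6)²(0.075) = 6.8
Var(X) = E[X²] − (E[X])² = 6.8 − (2)² = 2.8

2.8000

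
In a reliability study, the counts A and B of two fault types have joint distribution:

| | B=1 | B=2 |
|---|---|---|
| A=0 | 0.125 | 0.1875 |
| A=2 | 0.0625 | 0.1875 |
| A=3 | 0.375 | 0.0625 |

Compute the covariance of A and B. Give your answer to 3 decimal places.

-0.230

E[A] = 1.8125,  E[B] = 1.4375
E[AB] = 2.375
Cov(A,B) = E[AB] − E[A]E[B] = 2.375 − (1.8125)(1.4375) = -0.23046875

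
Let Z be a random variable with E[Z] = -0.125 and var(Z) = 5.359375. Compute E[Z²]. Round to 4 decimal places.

E[Z²] = var(Z) + (E[Z])² = 5.359375 + (-0.125)² = 5.375

5.3750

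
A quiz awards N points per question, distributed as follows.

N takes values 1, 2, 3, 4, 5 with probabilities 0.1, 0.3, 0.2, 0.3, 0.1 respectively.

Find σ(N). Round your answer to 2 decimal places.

1.18

E[N] = (1)(0.1) + (2)(0.3) + (3)(0.2) + (4)(0.3) + (5)(0.1) = 3
E[N²] = (1)²(0.1) + (2)²(0.3) + (3)²(0.2) + (4)²(0.3) + (5)²(0.1) = 10.4
V(N) = E[N²] − (E[N])² = 10.4 − (3)² = 1.4
σ(N) = √1.4 ≈ 1.18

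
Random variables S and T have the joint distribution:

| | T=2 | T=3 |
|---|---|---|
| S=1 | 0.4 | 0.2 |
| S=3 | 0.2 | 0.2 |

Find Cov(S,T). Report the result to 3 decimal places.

E[S] = 1.8,  E[T] = 2.4
E[ST] = 4.4
Cov(S,T) = E[ST] − E[S]E[T] = 4.4 − (1.8)(2.4) = 0.08

0.080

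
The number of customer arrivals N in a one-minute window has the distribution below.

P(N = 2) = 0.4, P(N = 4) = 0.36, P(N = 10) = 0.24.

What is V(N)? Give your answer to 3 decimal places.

9.830

E[N] = (2)(0.4) + (4)(0.36) + (10)(0.24) = 4.64
E[N²] = (2)²(0.4) + (4)²(0.36) + (10)²(0.24) = 31.36
V(N) = E[N²] − (E[N])² = 31.36 − (4.64)² = 9.8304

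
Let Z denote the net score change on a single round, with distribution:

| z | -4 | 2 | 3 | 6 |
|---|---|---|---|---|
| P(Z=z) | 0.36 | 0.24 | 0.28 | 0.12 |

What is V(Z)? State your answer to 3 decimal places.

E[Z] = (-4)(0.36) + (2)(0.24) + (3)(0.28) + (6)(0.12) = 0.6
E[Z²] = (-4)²(0.36) + (2)²(0.24) + (3)²(0.28) + (6)²(0.12) = 13.56
V(Z) = E[Z²] − (E[Z])² = 13.56 − (0.6)² = 13.2

13.200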